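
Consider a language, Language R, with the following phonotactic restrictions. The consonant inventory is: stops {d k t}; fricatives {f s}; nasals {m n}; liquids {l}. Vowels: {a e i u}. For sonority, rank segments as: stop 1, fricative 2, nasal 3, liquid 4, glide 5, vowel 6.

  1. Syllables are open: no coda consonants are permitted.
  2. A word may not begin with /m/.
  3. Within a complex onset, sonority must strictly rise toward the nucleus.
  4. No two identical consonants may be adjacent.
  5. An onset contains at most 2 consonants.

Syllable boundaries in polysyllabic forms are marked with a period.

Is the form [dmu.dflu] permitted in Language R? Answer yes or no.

no

[dmu.dflu] — violates constraint 5: syllable 2 onset /dfl/ has 3 consonants (> 2) → not permitted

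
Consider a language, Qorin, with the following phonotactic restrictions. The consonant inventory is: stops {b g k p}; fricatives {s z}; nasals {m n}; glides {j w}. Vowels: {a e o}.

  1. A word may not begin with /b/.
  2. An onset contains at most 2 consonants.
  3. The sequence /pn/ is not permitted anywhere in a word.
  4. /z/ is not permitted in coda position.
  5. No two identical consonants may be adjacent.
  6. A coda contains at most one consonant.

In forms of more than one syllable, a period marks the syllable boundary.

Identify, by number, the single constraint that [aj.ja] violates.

[aj.ja]: adjacent identical consonants /jj/.
This is a violation of constraint 5: "No two identical consonants may be adjacent."
The remaining constraints (1, 2, 3, 4, 6) are satisfied.

5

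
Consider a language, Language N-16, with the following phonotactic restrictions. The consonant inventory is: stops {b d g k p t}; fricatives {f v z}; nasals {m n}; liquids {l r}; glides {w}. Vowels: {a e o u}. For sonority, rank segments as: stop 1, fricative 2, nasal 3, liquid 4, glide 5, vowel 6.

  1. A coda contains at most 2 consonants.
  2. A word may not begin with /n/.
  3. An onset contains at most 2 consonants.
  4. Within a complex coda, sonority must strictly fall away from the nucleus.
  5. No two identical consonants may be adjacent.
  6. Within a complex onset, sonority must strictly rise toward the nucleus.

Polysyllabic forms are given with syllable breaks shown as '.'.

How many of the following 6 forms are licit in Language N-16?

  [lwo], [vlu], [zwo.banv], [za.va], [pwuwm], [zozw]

5

[lwo] — σ1 onset /lw/ (4→5 rises), coda /∅/ ok → licit
[vlu] — σ1 onset /vl/ (2→4 rises), coda /∅/ ok → licit
[zwo.banv] — σ1 onset /zw/ (2→5 rises), coda /∅/ ok; σ2 onset /b/, coda /nv/ (3→2 falls) ok → licit
[za.va] — σ1 onset /z/, coda /∅/ ok; σ2 onset /v/, coda /∅/ ok → licit
[pwuwm] — σ1 onset /pw/ (1→5 rises), coda /wm/ (5→3 falls) ok → licit
[zozw] — violates constraint 4: syllable 1 coda /zw/: /z/ (fricative, 2) → /w/ (glide, 5) does not fall → illicit
Licit: [lwo], [vlu], [zwo.banv], [za.va], [pwuwm] → 5.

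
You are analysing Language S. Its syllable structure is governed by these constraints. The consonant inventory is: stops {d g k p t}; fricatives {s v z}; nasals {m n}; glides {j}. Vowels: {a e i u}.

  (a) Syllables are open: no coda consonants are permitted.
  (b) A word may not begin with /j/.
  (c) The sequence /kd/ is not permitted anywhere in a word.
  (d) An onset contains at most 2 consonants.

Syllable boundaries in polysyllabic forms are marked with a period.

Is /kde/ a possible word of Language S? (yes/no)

/kde/ — violates constraint (c): contains banned sequence /kd/ → not permitted

no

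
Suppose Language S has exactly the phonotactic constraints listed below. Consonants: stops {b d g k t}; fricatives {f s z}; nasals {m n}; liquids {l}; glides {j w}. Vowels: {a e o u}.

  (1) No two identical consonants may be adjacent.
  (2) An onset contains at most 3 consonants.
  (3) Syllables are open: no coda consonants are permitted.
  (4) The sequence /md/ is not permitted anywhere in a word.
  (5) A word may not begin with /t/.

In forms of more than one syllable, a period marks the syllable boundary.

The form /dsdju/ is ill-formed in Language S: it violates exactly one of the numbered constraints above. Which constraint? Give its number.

/dsdju/: syllable 1 onset /dsdj/ has 4 consonants (> 3).
This is a violation of constraint 2: "An onset contains at most 3 consonants."
The remaining constraints (1, 3, 4, 5) are satisfied.

2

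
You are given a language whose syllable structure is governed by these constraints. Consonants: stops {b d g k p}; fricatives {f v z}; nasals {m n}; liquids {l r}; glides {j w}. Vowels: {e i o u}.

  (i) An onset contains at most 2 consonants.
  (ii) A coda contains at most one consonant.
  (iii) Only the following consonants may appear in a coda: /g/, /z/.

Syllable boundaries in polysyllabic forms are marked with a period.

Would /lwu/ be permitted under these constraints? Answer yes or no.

yes

/lwu/ — σ1 onset /lw/ (2C), coda /∅/ ok → permitted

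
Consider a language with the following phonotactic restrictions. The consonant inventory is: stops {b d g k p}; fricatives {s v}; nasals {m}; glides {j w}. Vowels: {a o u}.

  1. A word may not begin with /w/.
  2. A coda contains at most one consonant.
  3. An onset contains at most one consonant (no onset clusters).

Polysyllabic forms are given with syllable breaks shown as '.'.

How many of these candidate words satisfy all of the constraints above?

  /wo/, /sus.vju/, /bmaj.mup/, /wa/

0

/wo/ — violates constraint 1: word begins with /w/ → phonotactically illegal
/sus.vju/ — violates constraint 3: syllable 2 onset /vj/ has 2 consonants (> 1) → phonotactically illegal
/bmaj.mup/ — violates constraint 3: syllable 1 onset /bm/ has 2 consonants (> 1) → phonotactically illegal
/wa/ — violates constraint 1: word begins with /w/ → phonotactically illegal
No form is phonotactically legal → 0.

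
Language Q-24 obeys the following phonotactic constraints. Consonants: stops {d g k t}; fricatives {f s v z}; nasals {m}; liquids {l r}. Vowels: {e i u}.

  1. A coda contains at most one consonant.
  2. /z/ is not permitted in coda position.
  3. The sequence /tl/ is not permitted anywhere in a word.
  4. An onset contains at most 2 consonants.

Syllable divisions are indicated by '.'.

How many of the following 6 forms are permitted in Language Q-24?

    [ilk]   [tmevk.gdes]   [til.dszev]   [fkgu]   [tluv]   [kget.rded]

1

[ilk] — violates constraint 1: syllable 1 coda /lk/ has 2 consonants (> 1) → not permitted
[tmevk.gdes] — violates constraint 1: syllable 1 coda /vk/ has 2 consonants (> 1) → not permitted
[til.dszev] — violates constraint 4: syllable 2 onset /dsz/ has 3 consonants (> 2) → not permitted
[fkgu] — violates constraint 4: syllable 1 onset /fkg/ has 3 consonants (> 2) → not permitted
[tluv] — violates constraint 3: contains banned sequence /tl/ → not permitted
[kget.rded] — σ1 onset /kg/ (2C), coda /t/ ok; σ2 onset /rd/ (2C), coda /d/ ok → permitted
Permitted: [kget.rded] → 1.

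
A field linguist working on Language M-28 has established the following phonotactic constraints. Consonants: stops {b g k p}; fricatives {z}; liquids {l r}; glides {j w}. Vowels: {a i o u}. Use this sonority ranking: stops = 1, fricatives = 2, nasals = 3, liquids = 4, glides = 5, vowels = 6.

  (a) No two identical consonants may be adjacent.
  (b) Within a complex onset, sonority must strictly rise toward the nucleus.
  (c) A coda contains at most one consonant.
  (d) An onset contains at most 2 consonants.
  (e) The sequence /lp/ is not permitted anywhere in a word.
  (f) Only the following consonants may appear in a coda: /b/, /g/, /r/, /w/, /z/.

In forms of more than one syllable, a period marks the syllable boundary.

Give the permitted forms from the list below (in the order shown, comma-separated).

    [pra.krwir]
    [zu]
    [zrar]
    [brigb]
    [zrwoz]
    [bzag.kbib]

[zu], [zrar]

[pra.krwir] — violates constraint (d): syllable 2 onset /krw/ has 3 consonants (> 2) → not permitted
[zu] — σ1 onset /z/, coda /∅/ ok → permitted
[zrar] — σ1 onset /zr/ (2→4 rises), coda /r/ ok → permitted
[brigb] — violates constraint (c): syllable 1 coda /gb/ has 2 consonants (> 1) → not permitted
[zrwoz] — violates constraint (d): syllable 1 onset /zrw/ has 3 consonants (> 2) → not permitted
[bzag.kbib] — violates constraint (b): syllable 2 onset /kb/: /k/ (stop, 1) → /b/ (stop, 1) does not rise → not permitted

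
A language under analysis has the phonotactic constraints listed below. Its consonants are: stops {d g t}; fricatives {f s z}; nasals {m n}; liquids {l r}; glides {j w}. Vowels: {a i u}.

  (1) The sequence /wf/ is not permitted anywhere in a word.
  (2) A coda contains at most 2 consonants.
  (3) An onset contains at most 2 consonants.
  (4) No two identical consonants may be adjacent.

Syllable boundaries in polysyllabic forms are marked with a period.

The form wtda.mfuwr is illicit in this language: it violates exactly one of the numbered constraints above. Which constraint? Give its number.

wtda.mfuwr: syllable 1 onset /wtd/ has 3 consonants (> 2).
This is a violation of constraint 3: "An onset contains at most 2 consonants."
The remaining constraints (1, 2, 4) are satisfied.

3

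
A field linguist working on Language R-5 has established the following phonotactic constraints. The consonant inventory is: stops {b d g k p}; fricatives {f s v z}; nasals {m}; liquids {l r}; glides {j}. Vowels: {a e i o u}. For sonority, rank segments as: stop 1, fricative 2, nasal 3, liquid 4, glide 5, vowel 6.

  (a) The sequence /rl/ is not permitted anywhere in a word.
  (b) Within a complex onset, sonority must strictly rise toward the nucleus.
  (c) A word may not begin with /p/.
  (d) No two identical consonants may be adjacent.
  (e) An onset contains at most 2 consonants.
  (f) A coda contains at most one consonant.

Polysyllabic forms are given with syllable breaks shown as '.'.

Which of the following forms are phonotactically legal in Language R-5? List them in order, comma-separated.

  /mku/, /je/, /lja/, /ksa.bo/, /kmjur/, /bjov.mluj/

/mku/ — violates constraint (b): syllable 1 onset /mk/: /m/ (nasal, 3) → /k/ (stop, 1) does not rise → phonotactically illegal
/je/ — σ1 onset /j/, coda /∅/ ok → phonotactically legal
/lja/ — σ1 onset /lj/ (4→5 rises), coda /∅/ ok → phonotactically legal
/ksa.bo/ — σ1 onset /ks/ (1→2 rises), coda /∅/ ok; σ2 onset /b/, coda /∅/ ok → phonotactically legal
/kmjur/ — violates constraint (e): syllable 1 onset /kmj/ has 3 consonants (> 2) → phonotactically illegal
/bjov.mluj/ — σ1 onset /bj/ (1→5 rises), coda /v/ ok; σ2 onset /ml/ (3→4 rises), coda /j/ ok → phonotactically legal

/je/, /lja/, /ksa.bo/, /bjov.mluj/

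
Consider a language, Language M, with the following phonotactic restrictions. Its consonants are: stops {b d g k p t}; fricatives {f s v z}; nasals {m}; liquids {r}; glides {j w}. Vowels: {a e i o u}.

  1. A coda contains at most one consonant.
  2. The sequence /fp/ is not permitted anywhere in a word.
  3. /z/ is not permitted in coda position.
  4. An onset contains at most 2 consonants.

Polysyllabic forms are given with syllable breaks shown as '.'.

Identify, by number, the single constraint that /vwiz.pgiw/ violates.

3

/vwiz.pgiw/: syllable 1 coda contains /z/.
This is a violation of constraint 3: "/z/ is not permitted in coda position."
The remaining constraints (1, 2, 4) are satisfied.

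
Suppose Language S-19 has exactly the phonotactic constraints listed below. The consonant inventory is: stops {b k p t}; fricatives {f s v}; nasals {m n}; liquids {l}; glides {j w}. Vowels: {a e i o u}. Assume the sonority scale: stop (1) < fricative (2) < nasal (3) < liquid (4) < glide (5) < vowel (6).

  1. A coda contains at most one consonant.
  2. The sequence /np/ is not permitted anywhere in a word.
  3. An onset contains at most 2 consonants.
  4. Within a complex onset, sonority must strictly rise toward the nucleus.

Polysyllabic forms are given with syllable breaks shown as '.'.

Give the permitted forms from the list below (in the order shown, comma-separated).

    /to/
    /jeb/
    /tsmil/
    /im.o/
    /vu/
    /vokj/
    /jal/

/to/ — σ1 onset /t/, coda /∅/ ok → permitted
/jeb/ — σ1 onset /j/, coda /b/ ok → permitted
/tsmil/ — violates constraint 3: syllable 1 onset /tsm/ has 3 consonants (> 2) → not permitted
/im.o/ — σ1 onset /∅/, coda /m/ ok; σ2 onset /∅/, coda /∅/ ok → permitted
/vu/ — σ1 onset /v/, coda /∅/ ok → permitted
/vokj/ — violates constraint 1: syllable 1 coda /kj/ has 2 consonants (> 1) → not permitted
/jal/ — σ1 onset /j/, coda /l/ ok → permitted

/to/, /jeb/, /im.o/, /vu/, /jal/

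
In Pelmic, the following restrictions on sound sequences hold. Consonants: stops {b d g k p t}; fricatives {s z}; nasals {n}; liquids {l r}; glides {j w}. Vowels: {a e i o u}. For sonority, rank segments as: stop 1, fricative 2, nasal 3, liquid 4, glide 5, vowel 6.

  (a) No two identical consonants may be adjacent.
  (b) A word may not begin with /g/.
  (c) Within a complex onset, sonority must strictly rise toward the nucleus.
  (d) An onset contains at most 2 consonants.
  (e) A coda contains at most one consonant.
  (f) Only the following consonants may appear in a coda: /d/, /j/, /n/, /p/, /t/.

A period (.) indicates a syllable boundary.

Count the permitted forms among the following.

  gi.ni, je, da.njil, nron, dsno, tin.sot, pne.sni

4

gi.ni — violates constraint (b): word begins with /g/ → not permitted
je — σ1 onset /j/, coda /∅/ ok → permitted
da.njil — violates constraint (f): syllable 2 coda contains /l/, which is not a licensed coda consonant → not permitted
nron — σ1 onset /nr/ (3→4 rises), coda /n/ ok → permitted
dsno — violates constraint (d): syllable 1 onset /dsn/ has 3 consonants (> 2) → not permitted
tin.sot — σ1 onset /t/, coda /n/ ok; σ2 onset /s/, coda /t/ ok → permitted
pne.sni — σ1 onset /pn/ (1→3 rises), coda /∅/ ok; σ2 onset /sn/ (2→3 rises), coda /∅/ ok → permitted
Permitted: je, nron, tin.sot, pne.sni → 4.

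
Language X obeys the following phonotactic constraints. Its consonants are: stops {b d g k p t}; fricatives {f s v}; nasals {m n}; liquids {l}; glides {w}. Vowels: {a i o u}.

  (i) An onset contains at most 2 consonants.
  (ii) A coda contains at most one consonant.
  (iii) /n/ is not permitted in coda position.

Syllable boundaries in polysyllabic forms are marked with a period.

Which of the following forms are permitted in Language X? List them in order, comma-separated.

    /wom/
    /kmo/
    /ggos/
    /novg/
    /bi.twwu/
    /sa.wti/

/wom/ — σ1 onset /w/, coda /m/ ok → permitted
/kmo/ — σ1 onset /km/ (2C), coda /∅/ ok → permitted
/ggos/ — σ1 onset /gg/ (2C), coda /s/ ok → permitted
/novg/ — violates constraint (ii): syllable 1 coda /vg/ has 2 consonants (> 1) → not permitted
/bi.twwu/ — violates constraint (i): syllable 2 onset /tww/ has 3 consonants (> 2) → not permitted
/sa.wti/ — σ1 onset /s/, coda /∅/ ok; σ2 onset /wt/ (2C), coda /∅/ ok → permitted

/wom/, /kmo/, /ggos/, /sa.wti/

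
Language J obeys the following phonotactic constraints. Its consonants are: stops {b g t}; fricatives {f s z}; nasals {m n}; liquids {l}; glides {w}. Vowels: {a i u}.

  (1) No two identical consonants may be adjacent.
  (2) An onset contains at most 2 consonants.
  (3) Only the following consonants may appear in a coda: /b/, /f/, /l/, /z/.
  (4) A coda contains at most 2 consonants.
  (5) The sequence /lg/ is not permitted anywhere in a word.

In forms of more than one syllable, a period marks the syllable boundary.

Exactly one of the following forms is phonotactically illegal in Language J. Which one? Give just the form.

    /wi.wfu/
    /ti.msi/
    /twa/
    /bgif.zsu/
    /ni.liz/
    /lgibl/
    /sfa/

/wi.wfu/ — σ1 onset /w/, coda /∅/ ok; σ2 onset /wf/ (2C), coda /∅/ ok → phonotactically legal
/ti.msi/ — σ1 onset /t/, coda /∅/ ok; σ2 onset /ms/ (2C), coda /∅/ ok → phonotactically legal
/twa/ — σ1 onset /tw/ (2C), coda /∅/ ok → phonotactically legal
/bgif.zsu/ — σ1 onset /bg/ (2C), coda /f/ ok; σ2 onset /zs/ (2C), coda /∅/ ok → phonotactically legal
/ni.liz/ — σ1 onset /n/, coda /∅/ ok; σ2 onset /l/, coda /z/ ok → phonotactically legal
/lgibl/ — violates constraint 5: contains banned sequence /lg/ → phonotactically illegal
/sfa/ — σ1 onset /sf/ (2C), coda /∅/ ok → phonotactically legal

/lgibl/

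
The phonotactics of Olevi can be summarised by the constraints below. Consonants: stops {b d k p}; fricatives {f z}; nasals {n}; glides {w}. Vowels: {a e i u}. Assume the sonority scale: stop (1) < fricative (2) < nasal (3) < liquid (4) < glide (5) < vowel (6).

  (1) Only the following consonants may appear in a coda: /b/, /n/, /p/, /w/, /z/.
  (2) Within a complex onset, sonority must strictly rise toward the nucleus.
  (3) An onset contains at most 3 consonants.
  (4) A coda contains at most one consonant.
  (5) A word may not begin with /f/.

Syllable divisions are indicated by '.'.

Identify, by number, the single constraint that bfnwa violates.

bfnwa: syllable 1 onset /bfnw/ has 4 consonants (> 3).
This is a violation of constraint 3: "An onset contains at most 3 consonants."
The remaining constraints (1, 2, 4, 5) are satisfied.

3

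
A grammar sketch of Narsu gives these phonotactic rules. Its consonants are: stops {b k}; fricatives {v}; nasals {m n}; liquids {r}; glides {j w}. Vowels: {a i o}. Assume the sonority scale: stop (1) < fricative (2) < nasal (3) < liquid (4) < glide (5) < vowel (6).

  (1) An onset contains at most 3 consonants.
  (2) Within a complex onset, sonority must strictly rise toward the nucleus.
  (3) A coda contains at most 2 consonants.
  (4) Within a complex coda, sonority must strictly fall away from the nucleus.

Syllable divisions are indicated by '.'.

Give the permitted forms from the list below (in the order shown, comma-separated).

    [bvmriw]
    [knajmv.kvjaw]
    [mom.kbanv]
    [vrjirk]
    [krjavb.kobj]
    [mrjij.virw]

[bvmriw] — violates constraint 1: syllable 1 onset /bvmr/ has 4 consonants (> 3) → not permitted
[knajmv.kvjaw] — violates constraint 3: syllable 1 coda /jmv/ has 3 consonants (> 2) → not permitted
[mom.kbanv] — violates constraint 2: syllable 2 onset /kb/: /k/ (stop, 1) → /b/ (stop, 1) does not rise → not permitted
[vrjirk] — σ1 onset /vrj/ (2→4→5 rises), coda /rk/ (4→1 falls) ok → permitted
[krjavb.kobj] — violates constraint 4: syllable 2 coda /bj/: /b/ (stop, 1) → /j/ (glide, 5) does not fall → not permitted
[mrjij.virw] — violates constraint 4: syllable 2 coda /rw/: /r/ (liquid, 4) → /w/ (glide, 5) does not fall → not permitted

[vrjirk]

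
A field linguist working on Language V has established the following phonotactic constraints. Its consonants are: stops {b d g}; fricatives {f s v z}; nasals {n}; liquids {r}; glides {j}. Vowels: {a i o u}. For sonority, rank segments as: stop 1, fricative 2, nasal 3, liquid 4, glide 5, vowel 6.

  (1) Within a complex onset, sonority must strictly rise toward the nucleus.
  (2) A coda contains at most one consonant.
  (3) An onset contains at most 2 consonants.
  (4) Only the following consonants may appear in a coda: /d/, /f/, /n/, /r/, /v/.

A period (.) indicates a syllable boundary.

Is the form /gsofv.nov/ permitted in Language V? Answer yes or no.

/gsofv.nov/ — violates constraint 2: syllable 1 coda /fv/ has 2 consonants (> 1) → not permitted

no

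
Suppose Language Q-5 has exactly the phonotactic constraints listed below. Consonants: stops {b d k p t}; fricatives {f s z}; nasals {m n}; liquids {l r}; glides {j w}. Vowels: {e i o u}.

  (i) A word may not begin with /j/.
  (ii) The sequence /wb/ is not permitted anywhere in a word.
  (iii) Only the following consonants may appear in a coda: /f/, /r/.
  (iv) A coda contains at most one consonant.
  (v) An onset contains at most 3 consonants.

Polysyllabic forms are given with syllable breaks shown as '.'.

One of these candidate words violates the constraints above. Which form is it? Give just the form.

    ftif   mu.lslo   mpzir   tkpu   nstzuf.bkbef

nstzuf.bkbef

ftif — σ1 onset /ft/ (2C), coda /f/ ok → phonotactically legal
mu.lslo — σ1 onset /m/, coda /∅/ ok; σ2 onset /lsl/ (3C), coda /∅/ ok → phonotactically legal
mpzir — σ1 onset /mpz/ (3C), coda /r/ ok → phonotactically legal
tkpu — σ1 onset /tkp/ (3C), coda /∅/ ok → phonotactically legal
nstzuf.bkbef — violates constraint (v): syllable 1 onset /nstz/ has 4 consonants (> 3) → phonotactically illegal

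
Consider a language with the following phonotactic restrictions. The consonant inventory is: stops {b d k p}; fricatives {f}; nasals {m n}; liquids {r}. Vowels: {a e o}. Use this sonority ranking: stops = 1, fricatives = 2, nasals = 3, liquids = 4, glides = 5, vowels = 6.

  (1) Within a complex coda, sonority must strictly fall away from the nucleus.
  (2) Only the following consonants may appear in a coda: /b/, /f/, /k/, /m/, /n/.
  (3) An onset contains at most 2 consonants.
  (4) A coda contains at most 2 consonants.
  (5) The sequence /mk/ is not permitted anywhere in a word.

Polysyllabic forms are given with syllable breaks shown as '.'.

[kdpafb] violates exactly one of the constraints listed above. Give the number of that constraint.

3

[kdpafb]: syllable 1 onset /kdp/ has 3 consonants (> 2).
This is a violation of constraint 3: "An onset contains at most 2 consonants."
The remaining constraints (1, 2, 4, 5) are satisfied.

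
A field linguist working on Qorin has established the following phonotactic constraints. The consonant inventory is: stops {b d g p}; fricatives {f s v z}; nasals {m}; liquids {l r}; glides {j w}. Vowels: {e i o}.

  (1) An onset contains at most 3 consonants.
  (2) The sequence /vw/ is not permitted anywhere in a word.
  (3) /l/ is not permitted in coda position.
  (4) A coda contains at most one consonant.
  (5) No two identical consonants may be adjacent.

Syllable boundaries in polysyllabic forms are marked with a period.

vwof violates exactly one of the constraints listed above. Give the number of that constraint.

2

vwof: contains banned sequence /vw/.
This is a violation of constraint 2: "The sequence /vw/ is not permitted anywhere in a word."
The remaining constraints (1, 3, 4, 5) are satisfied.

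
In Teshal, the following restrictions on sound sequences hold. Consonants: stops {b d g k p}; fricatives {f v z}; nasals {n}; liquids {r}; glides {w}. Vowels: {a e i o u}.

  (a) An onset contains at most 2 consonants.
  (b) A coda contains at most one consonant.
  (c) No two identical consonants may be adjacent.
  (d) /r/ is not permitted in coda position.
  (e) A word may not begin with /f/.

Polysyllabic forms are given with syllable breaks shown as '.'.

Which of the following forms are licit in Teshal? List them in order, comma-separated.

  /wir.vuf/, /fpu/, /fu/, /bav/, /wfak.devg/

/wir.vuf/ — violates constraint (d): syllable 1 coda contains /r/ → illicit
/fpu/ — violates constraint (e): word begins with /f/ → illicit
/fu/ — violates constraint (e): word begins with /f/ → illicit
/bav/ — σ1 onset /b/, coda /v/ ok → licit
/wfak.devg/ — violates constraint (b): syllable 2 coda /vg/ has 2 consonants (> 1) → illicit

/bav/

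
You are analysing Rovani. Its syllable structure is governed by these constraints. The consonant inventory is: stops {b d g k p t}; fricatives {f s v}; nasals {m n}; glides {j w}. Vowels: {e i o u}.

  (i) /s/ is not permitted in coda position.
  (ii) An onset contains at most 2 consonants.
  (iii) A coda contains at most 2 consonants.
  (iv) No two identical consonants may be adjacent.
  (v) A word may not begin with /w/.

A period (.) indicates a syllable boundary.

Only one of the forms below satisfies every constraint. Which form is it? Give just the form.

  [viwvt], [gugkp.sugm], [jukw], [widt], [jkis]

[viwvt] — violates constraint (iii): syllable 1 coda /wvt/ has 3 consonants (> 2) → phonotactically illegal
[gugkp.sugm] — violates constraint (iii): syllable 1 coda /gkp/ has 3 consonants (> 2) → phonotactically illegal
[jukw] — σ1 onset /j/, coda /kw/ (2C) ok → phonotactically legal
[widt] — violates constraint (v): word begins with /w/ → phonotactically illegal
[jkis] — violates constraint (i): syllable 1 coda contains /s/ → phonotactically illegal

[jukw]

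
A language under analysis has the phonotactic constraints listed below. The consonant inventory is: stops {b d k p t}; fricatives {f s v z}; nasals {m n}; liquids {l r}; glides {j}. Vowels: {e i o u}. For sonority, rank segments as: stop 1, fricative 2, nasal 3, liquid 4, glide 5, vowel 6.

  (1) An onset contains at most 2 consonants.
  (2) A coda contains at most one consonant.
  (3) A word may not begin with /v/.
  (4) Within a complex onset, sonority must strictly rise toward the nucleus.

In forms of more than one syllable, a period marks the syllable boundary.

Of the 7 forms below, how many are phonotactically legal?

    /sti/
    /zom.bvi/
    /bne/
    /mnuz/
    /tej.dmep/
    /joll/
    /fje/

4

/sti/ — violates constraint 4: syllable 1 onset /st/: /s/ (fricative, 2) → /t/ (stop, 1) does not rise → phonotactically illegal
/zom.bvi/ — σ1 onset /z/, coda /m/ ok; σ2 onset /bv/ (1→2 rises), coda /∅/ ok → phonotactically legal
/bne/ — σ1 onset /bn/ (1→3 rises), coda /∅/ ok → phonotactically legal
/mnuz/ — violates constraint 4: syllable 1 onset /mn/: /m/ (nasal, 3) → /n/ (nasal, 3) does not rise → phonotactically illegal
/tej.dmep/ — σ1 onset /t/, coda /j/ ok; σ2 onset /dm/ (1→3 rises), coda /p/ ok → phonotactically legal
/joll/ — violates constraint 2: syllable 1 coda /ll/ has 2 consonants (> 1) → phonotactically illegal
/fje/ — σ1 onset /fj/ (2→5 rises), coda /∅/ ok → phonotactically legal
Phonotactically legal: /zom.bvi/, /bne/, /tej.dmep/, /fje/ → 4.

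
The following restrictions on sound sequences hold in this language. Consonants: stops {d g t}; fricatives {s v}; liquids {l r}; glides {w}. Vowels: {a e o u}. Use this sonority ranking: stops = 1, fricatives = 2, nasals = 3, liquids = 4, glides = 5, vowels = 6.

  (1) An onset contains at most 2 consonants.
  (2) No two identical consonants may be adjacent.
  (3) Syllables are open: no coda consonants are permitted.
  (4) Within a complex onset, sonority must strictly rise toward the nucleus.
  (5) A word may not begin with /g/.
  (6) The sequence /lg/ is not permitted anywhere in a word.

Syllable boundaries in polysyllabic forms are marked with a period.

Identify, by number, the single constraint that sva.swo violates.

4

sva.swo: syllable 1 onset /sv/: /s/ (fricative, 2) → /v/ (fricative, 2) does not rise.
This is a violation of constraint 4: "Within a complex onset, sonority must strictly rise toward the nucleus."
The remaining constraints (1, 2, 3, 5, 6) are satisfied.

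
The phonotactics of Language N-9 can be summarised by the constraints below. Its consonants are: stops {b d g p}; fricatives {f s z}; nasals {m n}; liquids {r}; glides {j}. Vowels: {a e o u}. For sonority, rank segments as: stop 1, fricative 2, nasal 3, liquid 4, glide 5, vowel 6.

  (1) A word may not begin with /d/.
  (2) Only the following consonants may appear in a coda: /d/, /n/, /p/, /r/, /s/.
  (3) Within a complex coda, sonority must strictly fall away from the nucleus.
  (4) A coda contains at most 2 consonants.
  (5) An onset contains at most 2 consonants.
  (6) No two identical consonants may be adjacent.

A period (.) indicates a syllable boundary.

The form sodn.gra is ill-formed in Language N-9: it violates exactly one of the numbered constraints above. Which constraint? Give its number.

sodn.gra: syllable 1 coda /dn/: /d/ (stop, 1) → /n/ (nasal, 3) does not fall.
This is a violation of constraint 3: "Within a complex coda, sonority must strictly fall away from the nucleus."
The remaining constraints (1, 2, 4, 5, 6) are satisfied.

3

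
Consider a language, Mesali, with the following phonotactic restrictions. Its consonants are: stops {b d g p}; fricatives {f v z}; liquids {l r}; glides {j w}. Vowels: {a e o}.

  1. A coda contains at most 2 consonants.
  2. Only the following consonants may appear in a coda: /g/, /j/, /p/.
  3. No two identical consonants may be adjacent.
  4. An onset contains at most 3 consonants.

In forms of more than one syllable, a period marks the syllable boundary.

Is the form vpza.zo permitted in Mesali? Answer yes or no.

vpza.zo — σ1 onset /vpz/ (3C), coda /∅/ ok; σ2 onset /z/, coda /∅/ ok → permitted

yes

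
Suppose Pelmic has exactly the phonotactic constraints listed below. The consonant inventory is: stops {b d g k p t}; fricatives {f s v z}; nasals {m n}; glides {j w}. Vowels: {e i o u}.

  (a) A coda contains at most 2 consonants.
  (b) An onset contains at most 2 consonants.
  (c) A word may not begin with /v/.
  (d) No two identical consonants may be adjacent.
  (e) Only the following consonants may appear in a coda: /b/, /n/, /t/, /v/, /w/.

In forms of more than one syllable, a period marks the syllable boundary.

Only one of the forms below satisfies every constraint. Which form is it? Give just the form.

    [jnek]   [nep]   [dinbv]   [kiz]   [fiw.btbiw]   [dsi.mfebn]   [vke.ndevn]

[jnek] — violates constraint (e): syllable 1 coda contains /k/, which is not a licensed coda consonant → not permitted
[nep] — violates constraint (e): syllable 1 coda contains /p/, which is not a licensed coda consonant → not permitted
[dinbv] — violates constraint (a): syllable 1 coda /nbv/ has 3 consonants (> 2) → not permitted
[kiz] — violates constraint (e): syllable 1 coda contains /z/, which is not a licensed coda consonant → not permitted
[fiw.btbiw] — violates constraint (b): syllable 2 onset /btb/ has 3 consonants (> 2) → not permitted
[dsi.mfebn] — σ1 onset /ds/ (2C), coda /∅/ ok; σ2 onset /mf/ (2C), coda /bn/ (2C) ok → permitted
[vke.ndevn] — violates constraint (c): word begins with /v/ → not permitted

[dsi.mfebn]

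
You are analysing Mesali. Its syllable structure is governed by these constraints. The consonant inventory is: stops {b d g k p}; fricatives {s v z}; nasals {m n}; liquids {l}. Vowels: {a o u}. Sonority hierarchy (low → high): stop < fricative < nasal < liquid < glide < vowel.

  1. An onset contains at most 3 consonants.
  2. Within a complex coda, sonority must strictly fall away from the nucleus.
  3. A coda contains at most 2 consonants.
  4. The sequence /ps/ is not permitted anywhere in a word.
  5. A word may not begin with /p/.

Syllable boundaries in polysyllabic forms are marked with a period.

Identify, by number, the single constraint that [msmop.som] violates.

4

[msmop.som]: contains banned sequence /ps/.
This is a violation of constraint 4: "The sequence /ps/ is not permitted anywhere in a word."
The remaining constraints (1, 2, 3, 5) are satisfied.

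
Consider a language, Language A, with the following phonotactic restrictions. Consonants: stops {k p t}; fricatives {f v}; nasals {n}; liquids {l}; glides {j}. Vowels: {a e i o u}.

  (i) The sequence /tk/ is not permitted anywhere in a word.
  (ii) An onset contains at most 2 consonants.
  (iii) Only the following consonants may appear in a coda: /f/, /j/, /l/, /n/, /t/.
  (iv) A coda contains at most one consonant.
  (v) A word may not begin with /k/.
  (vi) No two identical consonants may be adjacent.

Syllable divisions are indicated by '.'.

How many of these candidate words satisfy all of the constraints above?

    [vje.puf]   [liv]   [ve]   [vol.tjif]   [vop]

[vje.puf] — σ1 onset /vj/ (2C), coda /∅/ ok; σ2 onset /p/, coda /f/ ok → licit
[liv] — violates constraint (iii): syllable 1 coda contains /v/, which is not a licensed coda consonant → illicit
[ve] — σ1 onset /v/, coda /∅/ ok → licit
[vol.tjif] — σ1 onset /v/, coda /l/ ok; σ2 onset /tj/ (2C), coda /f/ ok → licit
[vop] — violates constraint (iii): syllable 1 coda contains /p/, which is not a licensed coda consonant → illicit
Licit: [vje.puf], [ve], [vol.tjif] → 3.

3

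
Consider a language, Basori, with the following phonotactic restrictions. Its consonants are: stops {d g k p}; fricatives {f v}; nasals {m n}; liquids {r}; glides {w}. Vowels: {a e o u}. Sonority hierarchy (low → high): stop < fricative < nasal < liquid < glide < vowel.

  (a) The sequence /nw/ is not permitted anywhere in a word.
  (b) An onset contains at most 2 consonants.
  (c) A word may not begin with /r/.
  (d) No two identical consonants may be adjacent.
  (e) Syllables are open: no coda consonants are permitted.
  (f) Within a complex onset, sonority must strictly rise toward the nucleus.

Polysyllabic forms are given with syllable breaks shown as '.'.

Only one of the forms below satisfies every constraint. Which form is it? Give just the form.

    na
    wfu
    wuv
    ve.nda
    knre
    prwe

na

na — σ1 onset /n/, coda /∅/ ok → well-formed
wfu — violates constraint (f): syllable 1 onset /wf/: /w/ (glide, 5) → /f/ (fricative, 2) does not rise → ill-formed
wuv — violates constraint (e): syllable 1 coda /v/ has 1 consonant (> 0) → ill-formed
ve.nda — violates constraint (f): syllable 2 onset /nd/: /n/ (nasal, 3) → /d/ (stop, 1) does not rise → ill-formed
knre — violates constraint (b): syllable 1 onset /knr/ has 3 consonants (> 2) → ill-formed
prwe — violates constraint (b): syllable 1 onset /prw/ has 3 consonants (> 2) → ill-formed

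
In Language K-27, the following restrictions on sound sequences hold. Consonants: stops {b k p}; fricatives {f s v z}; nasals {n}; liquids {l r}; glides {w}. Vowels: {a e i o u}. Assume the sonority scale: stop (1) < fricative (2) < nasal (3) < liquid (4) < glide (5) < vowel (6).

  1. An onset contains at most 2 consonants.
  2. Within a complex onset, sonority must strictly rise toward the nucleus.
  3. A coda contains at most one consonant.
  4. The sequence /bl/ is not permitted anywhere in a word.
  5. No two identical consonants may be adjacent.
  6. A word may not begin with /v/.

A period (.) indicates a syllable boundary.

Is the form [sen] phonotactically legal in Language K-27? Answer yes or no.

[sen] — σ1 onset /s/, coda /n/ ok → phonotactically legal

yes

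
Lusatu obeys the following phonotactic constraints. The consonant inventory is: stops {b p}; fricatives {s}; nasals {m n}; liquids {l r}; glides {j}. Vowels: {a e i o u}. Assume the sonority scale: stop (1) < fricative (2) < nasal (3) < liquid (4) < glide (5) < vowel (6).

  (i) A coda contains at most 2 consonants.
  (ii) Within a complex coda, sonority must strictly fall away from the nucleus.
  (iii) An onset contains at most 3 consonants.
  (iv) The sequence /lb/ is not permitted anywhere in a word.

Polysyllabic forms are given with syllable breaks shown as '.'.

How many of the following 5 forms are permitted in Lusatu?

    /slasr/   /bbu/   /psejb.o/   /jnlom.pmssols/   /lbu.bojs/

/slasr/ — violates constraint (ii): syllable 1 coda /sr/: /s/ (fricative, 2) → /r/ (liquid, 4) does not fall → not permitted
/bbu/ — σ1 onset /bb/ (2C), coda /∅/ ok → permitted
/psejb.o/ — σ1 onset /ps/ (2C), coda /jb/ (5→1 falls) ok; σ2 onset /∅/, coda /∅/ ok → permitted
/jnlom.pmssols/ — violates constraint (iii): syllable 2 onset /pmss/ has 4 consonants (> 3) → not permitted
/lbu.bojs/ — violates constraint (iv): contains banned sequence /lb/ → not permitted
Permitted: /bbu/, /psejb.o/ → 2.

2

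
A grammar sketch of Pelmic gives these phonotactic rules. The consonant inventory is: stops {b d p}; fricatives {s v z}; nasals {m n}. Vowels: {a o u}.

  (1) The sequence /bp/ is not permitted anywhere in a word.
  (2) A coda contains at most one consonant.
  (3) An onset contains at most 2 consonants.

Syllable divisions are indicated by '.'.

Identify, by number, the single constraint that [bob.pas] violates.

1

[bob.pas]: contains banned sequence /bp/.
This is a violation of constraint 1: "The sequence /bp/ is not permitted anywhere in a word."
The remaining constraints (2, 3) are satisfied.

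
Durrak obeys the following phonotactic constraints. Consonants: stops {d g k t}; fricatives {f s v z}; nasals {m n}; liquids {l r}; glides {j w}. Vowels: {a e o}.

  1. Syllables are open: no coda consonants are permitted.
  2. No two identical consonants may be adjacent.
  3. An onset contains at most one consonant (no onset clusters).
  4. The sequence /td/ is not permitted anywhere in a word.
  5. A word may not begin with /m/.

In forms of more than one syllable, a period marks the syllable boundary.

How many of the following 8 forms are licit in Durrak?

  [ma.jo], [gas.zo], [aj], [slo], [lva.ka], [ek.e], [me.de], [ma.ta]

[ma.jo] — violates constraint 5: word begins with /m/ → illicit
[gas.zo] — violates constraint 1: syllable 1 coda /s/ has 1 consonant (> 0) → illicit
[aj] — violates constraint 1: syllable 1 coda /j/ has 1 consonant (> 0) → illicit
[slo] — violates constraint 3: syllable 1 onset /sl/ has 2 consonants (> 1) → illicit
[lva.ka] — violates constraint 3: syllable 1 onset /lv/ has 2 consonants (> 1) → illicit
[ek.e] — violates constraint 1: syllable 1 coda /k/ has 1 consonant (> 0) → illicit
[me.de] — violates constraint 5: word begins with /m/ → illicit
[ma.ta] — violates constraint 5: word begins with /m/ → illicit
No form is licit → 0.

0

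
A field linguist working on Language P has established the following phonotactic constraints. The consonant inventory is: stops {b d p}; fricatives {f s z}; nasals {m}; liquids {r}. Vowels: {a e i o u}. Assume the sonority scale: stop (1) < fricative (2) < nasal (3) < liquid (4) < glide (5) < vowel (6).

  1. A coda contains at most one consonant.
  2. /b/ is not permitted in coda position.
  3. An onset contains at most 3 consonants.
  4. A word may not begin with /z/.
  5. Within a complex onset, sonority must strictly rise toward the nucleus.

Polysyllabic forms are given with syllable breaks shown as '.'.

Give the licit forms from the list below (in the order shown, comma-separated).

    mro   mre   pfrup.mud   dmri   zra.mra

mro — σ1 onset /mr/ (3→4 rises), coda /∅/ ok → licit
mre — σ1 onset /mr/ (3→4 rises), coda /∅/ ok → licit
pfrup.mud — σ1 onset /pfr/ (1→2→4 rises), coda /p/ ok; σ2 onset /m/, coda /d/ ok → licit
dmri — σ1 onset /dmr/ (1→3→4 rises), coda /∅/ ok → licit
zra.mra — violates constraint 4: word begins with /z/ → illicit

mro, mre, pfrup.mud, dmri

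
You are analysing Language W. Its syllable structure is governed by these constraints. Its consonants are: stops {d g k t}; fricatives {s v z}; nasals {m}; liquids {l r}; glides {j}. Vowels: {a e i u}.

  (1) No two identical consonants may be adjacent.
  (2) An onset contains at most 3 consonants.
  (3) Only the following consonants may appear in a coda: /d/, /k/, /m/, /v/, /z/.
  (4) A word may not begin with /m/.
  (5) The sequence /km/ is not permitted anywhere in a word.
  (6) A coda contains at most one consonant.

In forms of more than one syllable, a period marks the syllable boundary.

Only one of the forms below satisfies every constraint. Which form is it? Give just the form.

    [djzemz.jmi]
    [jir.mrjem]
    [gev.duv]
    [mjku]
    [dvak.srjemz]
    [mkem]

[gev.duv]

[djzemz.jmi] — violates constraint 6: syllable 1 coda /mz/ has 2 consonants (> 1) → phonotactically illegal
[jir.mrjem] — violates constraint 3: syllable 1 coda contains /r/, which is not a licensed coda consonant → phonotactically illegal
[gev.duv] — σ1 onset /g/, coda /v/ ok; σ2 onset /d/, coda /v/ ok → phonotactically legal
[mjku] — violates constraint 4: word begins with /m/ → phonotactically illegal
[dvak.srjemz] — violates constraint 6: syllable 2 coda /mz/ has 2 consonants (> 1) → phonotactically illegal
[mkem] — violates constraint 4: word begins with /m/ → phonotactically illegal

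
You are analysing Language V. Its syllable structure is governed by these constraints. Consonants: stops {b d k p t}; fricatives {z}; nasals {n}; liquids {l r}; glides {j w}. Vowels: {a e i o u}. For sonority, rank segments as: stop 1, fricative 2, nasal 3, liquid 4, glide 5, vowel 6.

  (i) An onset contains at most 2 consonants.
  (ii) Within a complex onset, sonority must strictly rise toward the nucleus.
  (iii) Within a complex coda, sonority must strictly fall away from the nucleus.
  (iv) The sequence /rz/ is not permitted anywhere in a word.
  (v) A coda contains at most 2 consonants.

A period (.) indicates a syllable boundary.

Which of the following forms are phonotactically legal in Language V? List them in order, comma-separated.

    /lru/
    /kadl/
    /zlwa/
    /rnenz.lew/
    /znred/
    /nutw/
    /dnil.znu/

/dnil.znu/

/lru/ — violates constraint (ii): syllable 1 onset /lr/: /l/ (liquid, 4) → /r/ (liquid, 4) does not rise → phonotactically illegal
/kadl/ — violates constraint (iii): syllable 1 coda /dl/: /d/ (stop, 1) → /l/ (liquid, 4) does not fall → phonotactically illegal
/zlwa/ — violates constraint (i): syllable 1 onset /zlw/ has 3 consonants (> 2) → phonotactically illegal
/rnenz.lew/ — violates constraint (ii): syllable 1 onset /rn/: /r/ (liquid, 4) → /n/ (nasal, 3) does not rise → phonotactically illegal
/znred/ — violates constraint (i): syllable 1 onset /znr/ has 3 consonants (> 2) → phonotactically illegal
/nutw/ — violates constraint (iii): syllable 1 coda /tw/: /t/ (stop, 1) → /w/ (glide, 5) does not fall → phonotactically illegal
/dnil.znu/ — σ1 onset /dn/ (1→3 rises), coda /l/ ok; σ2 onset /zn/ (2→3 rises), coda /∅/ ok → phonotactically legal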